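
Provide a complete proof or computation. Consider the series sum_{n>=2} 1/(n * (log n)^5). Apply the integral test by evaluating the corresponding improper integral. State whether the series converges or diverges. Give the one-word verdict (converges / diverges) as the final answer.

Let f(x) = 1/(x*log(x)^5). Then f is positive, continuous, and decreasing on [2, infinity), so the integral test applies.
Compute the improper integral int_{2}^infinity f(x) dx:
  antiderivative F(x) = -1/(4*log(x)^4).
  F(x) -> 0 as x -> infinity.  int = 0 - F(2) = 1/(4*log(2)^4) < infinity. By the integral test, the series converges.

converges


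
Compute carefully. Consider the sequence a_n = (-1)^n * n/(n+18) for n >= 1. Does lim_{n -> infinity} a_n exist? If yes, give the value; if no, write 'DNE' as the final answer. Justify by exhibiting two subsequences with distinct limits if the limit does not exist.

Examine the behaviour of a_n along subsequences.
a_{2k} = 2k/(2k+18) -> 1. a_{2k+1} = -(2k+1)/(2k+19) -> -1.
Since these two subsequential limits are 1 and -1, distinct, the full sequence cannot converge (a convergent sequence has all subsequences tending to the same limit). So lim a_n does not exist.

DNE


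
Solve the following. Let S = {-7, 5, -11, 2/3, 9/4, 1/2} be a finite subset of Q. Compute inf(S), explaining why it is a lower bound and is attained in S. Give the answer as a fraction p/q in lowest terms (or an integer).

S is finite, so inf(S) = min(S).
Sorted increasing:
-11, -7, 1/2, 2/3, 9/4, 5
The extremum is -11.
For every x in S, x >= -11. And -11 is in S, so it is attained.
Therefore inf(S) = -11.

-11


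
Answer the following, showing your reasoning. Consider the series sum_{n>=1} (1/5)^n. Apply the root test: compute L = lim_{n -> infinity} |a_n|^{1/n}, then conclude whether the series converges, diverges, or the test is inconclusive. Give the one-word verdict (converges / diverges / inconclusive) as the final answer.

Let a_n denote the general term. Form |a_n|^(1/n) and simplify:
|a_n|^(1/n) = 1/5
Take the limit as n -> infinity: L = 1/5.
Since L = 1/5 < 1, the root test implies convergence.

converges


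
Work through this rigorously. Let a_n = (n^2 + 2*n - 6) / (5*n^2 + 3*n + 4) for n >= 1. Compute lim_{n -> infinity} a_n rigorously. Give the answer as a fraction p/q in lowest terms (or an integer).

Divide numerator and denominator by n^2, the highest power:
numerator / n^2 = 1 + 2/n - 6/n^2
denominator / n^2 = 5 + 3/n + 4/n^2
As n -> infinity, all terms of the form c/n^k (k >= 1) tend to 0.
So numerator / n^2 -> 1 and denominator / n^2 -> 5.
Therefore lim a_n = 1/5.

1/5


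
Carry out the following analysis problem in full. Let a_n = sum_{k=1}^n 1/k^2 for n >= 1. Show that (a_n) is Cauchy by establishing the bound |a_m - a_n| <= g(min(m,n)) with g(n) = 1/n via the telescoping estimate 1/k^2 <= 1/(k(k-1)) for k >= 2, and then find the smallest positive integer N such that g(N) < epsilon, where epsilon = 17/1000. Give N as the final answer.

For m > n >= 1: |a_m - a_n| = sum_{k=n+1}^m 1/k^2.
Use 1/k^2 <= 1/(k(k-1)) = 1/(k-1) - 1/k for k >= 2:
sum_{k=n+1}^m 1/k^2 <= sum_{k=n+1}^m (1/(k-1) - 1/k) = 1/n - 1/m <= 1/n.
By symmetry the same bound holds with n,m swapped, so |a_m - a_n| <= 1/min(m,n) = g(min(m,n)). Since g(n) -> 0, (a_n) is Cauchy.
Now solve g(N) < 17/1000: 1/N < 17/1000 <=> N > 1/(17/1000) = 1000/17.
The smallest integer strictly greater than 1000/17 is N = 59.
Check: g(59) = 1/59 < 17/1000; g(58) = 1/58 >= 17/1000. So N = 59.

59


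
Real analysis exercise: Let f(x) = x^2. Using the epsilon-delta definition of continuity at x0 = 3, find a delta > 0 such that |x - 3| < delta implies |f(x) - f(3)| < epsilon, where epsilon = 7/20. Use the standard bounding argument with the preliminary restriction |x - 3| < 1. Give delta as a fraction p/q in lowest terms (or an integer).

Factor: |x^2 - (3)^2| = |x - 3| * |x + 3|.
Impose |x - 3| < 1 first. Then |x + 3| = |(x - 3) + 2*(3)| <= |x - 3| + 2*|3| < 1 + 6 = 7.
So |x^2 - (3)^2| < delta * 7.
We need delta * 7 <= 7/20, i.e. delta <= 7/20/7 = 1/20.
Since 1/20 < 1, this is tighter than 1; take delta = 1/20.
So delta = 1/20 works.

1/20


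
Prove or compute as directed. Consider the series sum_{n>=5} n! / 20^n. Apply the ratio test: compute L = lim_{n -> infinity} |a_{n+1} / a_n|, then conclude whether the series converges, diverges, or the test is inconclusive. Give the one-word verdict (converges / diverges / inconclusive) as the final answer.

Let a_n denote the general term. Form the ratio a_{n+1}/a_n and simplify:
a_{n+1}/a_n = n/20 + 1/20
Take the limit as n -> infinity: L = infinity.
Since L = infinity > 1 (or L = infinity), the ratio test implies the series diverges.

diverges


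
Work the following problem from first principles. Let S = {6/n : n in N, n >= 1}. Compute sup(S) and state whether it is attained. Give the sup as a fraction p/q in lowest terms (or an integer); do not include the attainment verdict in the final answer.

Analysis:
- Values: 6, 3, 2, 3/2, ... strictly decreasing.
- The maximum is 6 (n=1); sup = 6 (attained).
- The set is bounded below by 0; 6/n -> 0 so 0 is the greatest lower bound.
- 0 is not in the set, so inf = 0 is not attained.
Conclusion: sup(S) = 6, attained in S.

6


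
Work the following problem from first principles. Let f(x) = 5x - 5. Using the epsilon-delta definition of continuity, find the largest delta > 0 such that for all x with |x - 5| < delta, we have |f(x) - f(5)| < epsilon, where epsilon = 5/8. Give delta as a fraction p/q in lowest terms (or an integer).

We compute f(5) = 5*(5) - 5 = 20.
|f(x) - f(5)| = |5x - 5 - (20)| = |5(x - 5)| = 5|x - 5|.
We need 5|x - 5| < 5/8, i.e. |x - 5| < 5/8 / 5 = 1/8.
So any delta <= 1/8 works. Conversely, if delta > 1/8, then x = 5 + 1/8 satisfies |x - 5| = 1/8 < delta but |f(x) - f(5)| = 5 * 1/8 = 5/8, which is not < 5/8; so no larger delta works.
Hence the largest such delta is 1/8.

1/8


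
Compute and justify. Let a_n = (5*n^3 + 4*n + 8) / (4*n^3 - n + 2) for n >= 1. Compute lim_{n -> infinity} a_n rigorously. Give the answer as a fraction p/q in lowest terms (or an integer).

Divide numerator and denominator by n^3, the highest power:
numerator / n^3 = 5 + 4/n^2 + 8/n^3
denominator / n^3 = 4 - 1/n^2 + 2/n^3
As n -> infinity, all terms of the form c/n^k (k >= 1) tend to 0.
So numerator / n^3 -> 5 and denominator / n^3 -> 4.
Therefore lim a_n = 5/4.

5/4


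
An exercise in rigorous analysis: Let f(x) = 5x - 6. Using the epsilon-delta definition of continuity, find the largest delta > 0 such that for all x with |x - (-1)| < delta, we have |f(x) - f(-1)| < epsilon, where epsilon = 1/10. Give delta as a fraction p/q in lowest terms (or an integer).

We compute f(-1) = 5*(-1) - 6 = -11.
|f(x) - f(-1)| = |5x - 6 - (-11)| = |5(x - (-1))| = 5|x - (-1)|.
We need 5|x - (-1)| < 1/10, i.e. |x - (-1)| < 1/10 / 5 = 1/50.
So any delta <= 1/50 works. Conversely, if delta > 1/50, then x = -1 + 1/50 satisfies |x - (-1)| = 1/50 < delta but |f(x) - f(-1)| = 5 * 1/50 = 1/10, which is not < 1/10; so no larger delta works.
Hence the largest such delta is 1/50.

1/50


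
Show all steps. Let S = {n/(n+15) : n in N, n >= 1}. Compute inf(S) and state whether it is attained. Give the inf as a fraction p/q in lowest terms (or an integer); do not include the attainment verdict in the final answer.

Analysis:
- Values: 1/16, 2/17, 1/6, 4/19, ... strictly increasing.
- Minimum is 1/16 (n=1); inf = 1/16 (attained).
- n/(n+15) = 1 - 15/(n+15) -> 1 from below as n -> infinity, and never equals 1.
- So sup = 1 (not attained).
Conclusion: inf(S) = 1/16, attained in S.

1/16


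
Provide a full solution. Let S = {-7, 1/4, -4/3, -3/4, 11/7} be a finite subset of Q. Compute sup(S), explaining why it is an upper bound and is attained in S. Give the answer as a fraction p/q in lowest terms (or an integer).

S is finite, so sup(S) = max(S).
Sorted decreasing:
11/7, 1/4, -3/4, -4/3, -7
The extremum is 11/7.
For every x in S, x <= 11/7. And 11/7 is in S, so it is attained.
Therefore sup(S) = 11/7.

11/7


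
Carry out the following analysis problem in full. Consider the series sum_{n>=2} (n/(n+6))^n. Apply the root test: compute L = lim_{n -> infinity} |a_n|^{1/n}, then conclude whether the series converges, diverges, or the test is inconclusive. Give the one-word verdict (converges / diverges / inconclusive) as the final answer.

Let a_n denote the general term. Form |a_n|^(1/n) and simplify:
|a_n|^(1/n) = n/(n + 6)
Take the limit as n -> infinity: L = 1.
Since L = 1, the root test is inconclusive. (In fact a_n = (n/(n+6))^n -> e^(-6) != 0, so the nth-term test shows divergence; but the root test itself gives no conclusion.)

inconclusive


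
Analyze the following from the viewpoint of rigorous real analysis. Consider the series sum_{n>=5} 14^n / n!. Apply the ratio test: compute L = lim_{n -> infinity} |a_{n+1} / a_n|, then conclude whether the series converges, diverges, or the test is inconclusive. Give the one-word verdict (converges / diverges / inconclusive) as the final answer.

Let a_n denote the general term. Form the ratio a_{n+1}/a_n and simplify:
a_{n+1}/a_n = 14/(n + 1)
Take the limit as n -> infinity: L = 0.
Since L = 0 < 1, the ratio test implies the series converges.

converges


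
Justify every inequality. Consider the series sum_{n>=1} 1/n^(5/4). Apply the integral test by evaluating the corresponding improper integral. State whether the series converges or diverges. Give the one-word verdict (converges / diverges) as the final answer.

Let f(x) = x^(-5/4). Then f is positive, continuous, and decreasing on [1, infinity), so the integral test applies.
Compute the improper integral int_{1}^infinity f(x) dx:
  antiderivative F(x) = -4/x^(1/4).
  As x -> infinity, F(x) -> 0 (since p = 5/4 > 1).
  So int = F(infinity) - F(1) = 0 - (-4) = 4.
  Finite, so by the integral test, the series converges.

converges


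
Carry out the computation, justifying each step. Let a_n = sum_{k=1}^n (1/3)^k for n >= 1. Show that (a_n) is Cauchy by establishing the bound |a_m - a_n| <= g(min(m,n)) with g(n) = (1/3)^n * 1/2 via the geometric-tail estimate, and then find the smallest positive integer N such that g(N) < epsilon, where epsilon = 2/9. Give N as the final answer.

For m > n >= 1: |a_m - a_n| = sum_{k=n+1}^m (1/3)^k < sum_{k=n+1}^infinity (1/3)^k = (1/3)^(n+1) / (1 - 1/3) = (1/3)^n * (1/3) * (3/2) = (1/3)^n * 1/2.
So g(n) = (1/3)^n / 2. Since g(n) -> 0, (a_n) is Cauchy.
Now solve g(N) < 2/9: (1/3)^N / 2 < 2/9 <=> 3^N > 1 / (2 * 2/9) = 9/4.
Check powers of 3: 3^0 = 1 <= 9/4, 3^1 = 3 > 9/4.
So the smallest such N is 1. Check: g(1) = 1/(2 * 3) = 1/6 < 2/9.

1


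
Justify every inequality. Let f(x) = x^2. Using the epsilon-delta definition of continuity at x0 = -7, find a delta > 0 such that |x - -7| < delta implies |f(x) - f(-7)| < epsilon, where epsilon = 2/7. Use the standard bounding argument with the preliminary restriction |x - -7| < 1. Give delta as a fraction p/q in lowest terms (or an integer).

Factor: |x^2 - (-7)^2| = |x - -7| * |x + -7|.
Impose |x - -7| < 1 first. Then |x + -7| = |(x - -7) + 2*(-7)| <= |x - -7| + 2*|-7| < 1 + 14 = 15.
So |x^2 - (-7)^2| < delta * 15.
We need delta * 15 <= 2/7, i.e. delta <= 2/7/15 = 2/105.
Since 2/105 < 1, this is tighter than 1; take delta = 2/105.
So delta = 2/105 works.

2/105


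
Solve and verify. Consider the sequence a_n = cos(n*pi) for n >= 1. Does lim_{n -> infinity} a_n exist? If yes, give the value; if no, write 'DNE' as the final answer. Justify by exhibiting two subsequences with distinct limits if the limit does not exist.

Examine the behaviour of a_n along subsequences.
cos(n*pi) = (-1)^n, so a_n = (-1)^n. a_{2k} = 1 -> 1. a_{2k+1} = -1 -> -1.
Since these two subsequential limits are 1 and -1, distinct, the full sequence cannot converge (a convergent sequence has all subsequences tending to the same limit). So lim a_n does not exist.

DNE


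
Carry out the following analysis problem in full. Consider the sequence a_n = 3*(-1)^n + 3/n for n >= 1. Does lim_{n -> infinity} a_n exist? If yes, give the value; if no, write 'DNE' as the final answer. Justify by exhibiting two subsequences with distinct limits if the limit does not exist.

Examine the behaviour of a_n along subsequences.
a_{2k} = 3 + 3/(2k) -> 3. a_{2k+1} = -3 + 3/(2k+1) -> -3.
Since these two subsequential limits are 3 and -3, distinct, the full sequence cannot converge (a convergent sequence has all subsequences tending to the same limit). So lim a_n does not exist.

DNE


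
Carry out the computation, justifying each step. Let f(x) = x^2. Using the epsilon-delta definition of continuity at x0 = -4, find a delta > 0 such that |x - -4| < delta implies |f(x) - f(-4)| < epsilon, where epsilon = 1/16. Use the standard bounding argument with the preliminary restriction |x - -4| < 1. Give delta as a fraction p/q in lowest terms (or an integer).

Factor: |x^2 - (-4)^2| = |x - -4| * |x + -4|.
Impose |x - -4| < 1 first. Then |x + -4| = |(x - -4) + 2*(-4)| <= |x - -4| + 2*|-4| < 1 + 8 = 9.
So |x^2 - (-4)^2| < delta * 9.
We need delta * 9 <= 1/16, i.e. delta <= 1/16/9 = 1/144.
Since 1/144 < 1, this is tighter than 1; take delta = 1/144.
So delta = 1/144 works.

1/144


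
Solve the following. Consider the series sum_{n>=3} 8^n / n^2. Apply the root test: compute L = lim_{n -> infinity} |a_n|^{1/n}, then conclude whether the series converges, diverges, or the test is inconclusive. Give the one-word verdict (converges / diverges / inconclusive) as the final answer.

Let a_n denote the general term. Form |a_n|^(1/n) and simplify:
|a_n|^(1/n) = 8/n^(2/n)
Take the limit as n -> infinity: L = 8.
Since L = 8 > 1, the root test implies divergence.

diverges


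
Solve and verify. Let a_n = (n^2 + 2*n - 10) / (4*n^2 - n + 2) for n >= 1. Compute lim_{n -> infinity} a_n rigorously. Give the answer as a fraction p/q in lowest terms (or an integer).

Divide numerator and denominator by n^2, the highest power:
numerator / n^2 = 1 + 2/n - 10/n^2
denominator / n^2 = 4 - 1/n + 2/n^2
As n -> infinity, all terms of the form c/n^k (k >= 1) tend to 0.
So numerator / n^2 -> 1 and denominator / n^2 -> 4.
Therefore lim a_n = 1/4.

1/4


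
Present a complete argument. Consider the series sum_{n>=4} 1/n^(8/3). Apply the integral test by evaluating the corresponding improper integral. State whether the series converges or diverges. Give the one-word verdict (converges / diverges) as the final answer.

Let f(x) = x^(-8/3). Then f is positive, continuous, and decreasing on [4, infinity), so the integral test applies.
Compute the improper integral int_{4}^infinity f(x) dx:
  antiderivative F(x) = -3/(5*x^(5/3)).
  As x -> infinity, F(x) -> 0 (since p = 8/3 > 1).
  So int = F(infinity) - F(4) = 0 - (-3*2^(2/3)/80) = 3*2^(2/3)/80.
  Finite, so by the integral test, the series converges.

converges


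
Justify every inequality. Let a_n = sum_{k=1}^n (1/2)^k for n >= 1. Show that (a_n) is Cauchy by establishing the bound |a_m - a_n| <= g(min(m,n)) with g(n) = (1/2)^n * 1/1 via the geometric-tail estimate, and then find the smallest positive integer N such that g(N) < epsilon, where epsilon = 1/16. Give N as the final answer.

For m > n >= 1: |a_m - a_n| = sum_{k=n+1}^m (1/2)^k < sum_{k=n+1}^infinity (1/2)^k = (1/2)^(n+1) / (1 - 1/2) = (1/2)^n * (1/2) * (2/1) = (1/2)^n * 1/1.
So g(n) = (1/2)^n / 1. Since g(n) -> 0, (a_n) is Cauchy.
Now solve g(N) < 1/16: (1/2)^N / 1 < 1/16 <=> 2^N > 1 / (1 * 1/16) = 16.
Check powers of 2: 2^4 = 16 <= 16, 2^5 = 32 > 16.
So the smallest such N is 5. Check: g(5) = 1/(1 * 32) = 1/32 < 1/16.

5


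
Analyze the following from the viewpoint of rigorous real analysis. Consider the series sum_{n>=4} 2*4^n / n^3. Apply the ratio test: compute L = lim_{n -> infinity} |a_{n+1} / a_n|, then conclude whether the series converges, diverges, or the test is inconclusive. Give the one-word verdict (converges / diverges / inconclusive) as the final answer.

Let a_n denote the general term. Form the ratio a_{n+1}/a_n and simplify:
a_{n+1}/a_n = 4*n^3/(n + 1)^3
Take the limit as n -> infinity: L = 4.
Since L = 4 > 1 (or L = infinity), the ratio test implies the series diverges.

diverges


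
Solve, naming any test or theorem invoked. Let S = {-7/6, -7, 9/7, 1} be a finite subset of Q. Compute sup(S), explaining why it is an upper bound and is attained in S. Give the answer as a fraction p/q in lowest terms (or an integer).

S is finite, so sup(S) = max(S).
Sorted decreasing:
9/7, 1, -7/6, -7
The extremum is 9/7.
For every x in S, x <= 9/7. And 9/7 is in S, so it is attained.
Therefore sup(S) = 9/7.

9/7


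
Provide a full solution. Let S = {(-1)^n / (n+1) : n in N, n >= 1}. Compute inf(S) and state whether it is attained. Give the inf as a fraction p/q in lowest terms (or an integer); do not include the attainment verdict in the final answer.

Analysis:
- Values: -1/2, 1/3, -1/4, 1/5, -1/6, ...
- Positive terms (even n): 1/(2+1), 1/(4+1), ... decreasing -> max = 1/3 (n=2).
- Negative terms (odd n): -1/(1+1), -1/(3+1), ... increasing -> min = -1/2 (n=1).
- So sup = 1/3 (attained at n=2); inf = -1/2 (attained at n=1).
Conclusion: inf(S) = -1/2, attained in S.

-1/2


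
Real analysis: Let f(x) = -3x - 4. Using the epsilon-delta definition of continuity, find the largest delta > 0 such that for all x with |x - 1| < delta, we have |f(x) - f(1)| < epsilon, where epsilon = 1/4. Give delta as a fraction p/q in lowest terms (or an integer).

We compute f(1) = -3*(1) - 4 = -7.
|f(x) - f(1)| = |-3x - 4 - (-7)| = |-3(x - 1)| = 3|x - 1|.
We need 3|x - 1| < 1/4, i.e. |x - 1| < 1/4 / 3 = 1/12.
So any delta <= 1/12 works. Conversely, if delta > 1/12, then x = 1 + 1/12 satisfies |x - 1| = 1/12 < delta but |f(x) - f(1)| = 3 * 1/12 = 1/4, which is not < 1/4; so no larger delta works.
Hence the largest such delta is 1/12.

1/12


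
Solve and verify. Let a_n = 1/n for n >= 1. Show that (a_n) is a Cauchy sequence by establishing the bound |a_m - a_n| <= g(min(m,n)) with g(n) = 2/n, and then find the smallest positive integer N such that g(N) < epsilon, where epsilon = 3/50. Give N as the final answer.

For any m, n >= 1, by the triangle inequality:
|a_m - a_n| = |1/m - 1/n| <= 1/m + 1/n <= 2/min(m,n).
So g(n) = 2/n bounds the Cauchy difference. Since g(n) -> 0, (a_n) is Cauchy.
Now solve g(N) < 3/50: 2/N < 3/50 <=> N > 2 / (3/50) = 100/3.
The smallest integer strictly greater than 100/3 is N = 34.
Check: g(34) = 2/34 = 1/17 < 3/50; g(33) = 2/33 >= 3/50. So N = 34.

34


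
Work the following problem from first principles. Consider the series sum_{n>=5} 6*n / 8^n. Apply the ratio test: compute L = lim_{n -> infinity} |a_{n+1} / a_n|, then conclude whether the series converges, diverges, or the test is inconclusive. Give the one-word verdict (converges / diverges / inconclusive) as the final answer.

Let a_n denote the general term. Form the ratio a_{n+1}/a_n and simplify:
a_{n+1}/a_n = (n + 1)/(8*n)
Take the limit as n -> infinity: L = 1/8.
Since L = 1/8 < 1, the ratio test implies the series converges.

converges


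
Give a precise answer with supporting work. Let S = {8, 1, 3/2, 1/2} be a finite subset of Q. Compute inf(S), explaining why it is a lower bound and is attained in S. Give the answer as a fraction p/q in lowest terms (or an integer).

S is finite, so inf(S) = min(S).
Sorted increasing:
1/2, 1, 3/2, 8
The extremum is 1/2.
For every x in S, x >= 1/2. And 1/2 is in S, so it is attained.
Therefore inf(S) = 1/2.

1/2


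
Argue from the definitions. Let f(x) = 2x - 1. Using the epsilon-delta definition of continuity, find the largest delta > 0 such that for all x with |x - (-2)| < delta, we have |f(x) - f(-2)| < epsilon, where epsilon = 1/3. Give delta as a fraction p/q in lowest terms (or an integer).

We compute f(-2) = 2*(-2) - 1 = -5.
|f(x) - f(-2)| = |2x - 1 - (-5)| = |2(x - (-2))| = 2|x - (-2)|.
We need 2|x - (-2)| < 1/3, i.e. |x - (-2)| < 1/3 / 2 = 1/6.
So any delta <= 1/6 works. Conversely, if delta > 1/6, then x = -2 + 1/6 satisfies |x - (-2)| = 1/6 < delta but |f(x) - f(-2)| = 2 * 1/6 = 1/3, which is not < 1/3; so no larger delta works.
Hence the largest such delta is 1/6.

1/6


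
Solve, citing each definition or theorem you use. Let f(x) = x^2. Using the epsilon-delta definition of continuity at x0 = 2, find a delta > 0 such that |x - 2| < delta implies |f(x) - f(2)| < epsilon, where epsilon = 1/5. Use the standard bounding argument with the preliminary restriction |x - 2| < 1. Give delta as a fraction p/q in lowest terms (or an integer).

Factor: |x^2 - (2)^2| = |x - 2| * |x + 2|.
Impose |x - 2| < 1 first. Then |x + 2| = |(x - 2) + 2*(2)| <= |x - 2| + 2*|2| < 1 + 4 = 5.
So |x^2 - (2)^2| < delta * 5.
We need delta * 5 <= 1/5, i.e. delta <= 1/5/5 = 1/25.
Since 1/25 < 1, this is tighter than 1; take delta = 1/25.
So delta = 1/25 works.

1/25


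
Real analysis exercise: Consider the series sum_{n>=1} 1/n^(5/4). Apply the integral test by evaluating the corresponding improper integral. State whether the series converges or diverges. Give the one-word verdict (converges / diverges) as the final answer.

Let f(x) = x^(-5/4). Then f is positive, continuous, and decreasing on [1, infinity), so the integral test applies.
Compute the improper integral int_{1}^infinity f(x) dx:
  antiderivative F(x) = -4/x^(1/4).
  As x -> infinity, F(x) -> 0 (since p = 5/4 > 1).
  So int = F(infinity) - F(1) = 0 - (-4) = 4.
  Finite, so by the integral test, the series converges.

converges


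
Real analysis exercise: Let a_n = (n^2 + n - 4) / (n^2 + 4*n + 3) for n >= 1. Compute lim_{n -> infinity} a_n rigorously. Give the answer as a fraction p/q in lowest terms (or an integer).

Divide numerator and denominator by n^2, the highest power:
numerator / n^2 = 1 + 1/n - 4/n^2
denominator / n^2 = 1 + 4/n + 3/n^2
As n -> infinity, all terms of the form c/n^k (k >= 1) tend to 0.
So numerator / n^2 -> 1 and denominator / n^2 -> 1.
Therefore lim a_n = 1.

1


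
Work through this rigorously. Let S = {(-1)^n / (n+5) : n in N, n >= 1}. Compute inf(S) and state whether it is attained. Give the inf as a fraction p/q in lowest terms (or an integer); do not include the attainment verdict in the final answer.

Analysis:
- Values: -1/6, 1/7, -1/8, 1/9, -1/10, ...
- Positive terms (even n): 1/(2+5), 1/(4+5), ... decreasing -> max = 1/7 (n=2).
- Negative terms (odd n): -1/(1+5), -1/(3+5), ... increasing -> min = -1/6 (n=1).
- So sup = 1/7 (attained at n=2); inf = -1/6 (attained at n=1).
Conclusion: inf(S) = -1/6, attained in S.

-1/6


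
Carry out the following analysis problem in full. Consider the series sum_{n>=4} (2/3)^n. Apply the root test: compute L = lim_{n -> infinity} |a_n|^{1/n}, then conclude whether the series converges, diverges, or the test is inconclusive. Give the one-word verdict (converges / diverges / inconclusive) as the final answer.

Let a_n denote the general term. Form |a_n|^(1/n) and simplify:
|a_n|^(1/n) = 2/3
Take the limit as n -> infinity: L = 2/3.
Since L = 2/3 < 1, the root test implies convergence.

converges


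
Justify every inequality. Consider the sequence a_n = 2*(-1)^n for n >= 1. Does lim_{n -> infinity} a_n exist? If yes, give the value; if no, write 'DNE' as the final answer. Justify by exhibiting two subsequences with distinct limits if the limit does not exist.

Examine the behaviour of a_n along subsequences.
Even-n subsequence a_{2k} = 2 -> 2. Odd-n subsequence a_{2k+1} = -2 -> -2.
Since these two subsequential limits are 2 and -2, distinct, the full sequence cannot converge (a convergent sequence has all subsequences tending to the same limit). So lim a_n does not exist.

DNE


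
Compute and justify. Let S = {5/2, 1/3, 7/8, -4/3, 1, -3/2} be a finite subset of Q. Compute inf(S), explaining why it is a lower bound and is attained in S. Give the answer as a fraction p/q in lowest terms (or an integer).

S is finite, so inf(S) = min(S).
Sorted increasing:
-3/2, -4/3, 1/3, 7/8, 1, 5/2
The extremum is -3/2.
For every x in S, x >= -3/2. And -3/2 is in S, so it is attained.
Therefore inf(S) = -3/2.

-3/2


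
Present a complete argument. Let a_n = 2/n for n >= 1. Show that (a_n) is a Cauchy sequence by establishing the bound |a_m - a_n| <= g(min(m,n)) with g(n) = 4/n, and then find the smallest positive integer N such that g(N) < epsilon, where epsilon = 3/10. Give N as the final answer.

For any m, n >= 1, by the triangle inequality:
|a_m - a_n| = |2/m - 2/n| <= 2*1/m + 2*1/n <= 4/min(m,n).
So g(n) = 4/n bounds the Cauchy difference. Since g(n) -> 0, (a_n) is Cauchy.
Now solve g(N) < 3/10: 4/N < 3/10 <=> N > 4 / (3/10) = 40/3.
The smallest integer strictly greater than 40/3 is N = 14.
Check: g(14) = 4/14 = 2/7 < 3/10; g(13) = 4/13 >= 3/10. So N = 14.

14


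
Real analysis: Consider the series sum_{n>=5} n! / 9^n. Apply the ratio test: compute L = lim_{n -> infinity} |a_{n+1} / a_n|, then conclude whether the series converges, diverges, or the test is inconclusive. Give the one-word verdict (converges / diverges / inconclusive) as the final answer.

Let a_n denote the general term. Form the ratio a_{n+1}/a_n and simplify:
a_{n+1}/a_n = n/9 + 1/9
Take the limit as n -> infinity: L = infinity.
Since L = infinity > 1 (or L = infinity), the ratio test implies the series diverges.

diverges


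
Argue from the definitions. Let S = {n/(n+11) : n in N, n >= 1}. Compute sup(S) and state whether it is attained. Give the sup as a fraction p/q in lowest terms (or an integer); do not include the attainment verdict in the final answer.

Analysis:
- Values: 1/12, 2/13, 3/14, 4/15, ... strictly increasing.
- Minimum is 1/12 (n=1); inf = 1/12 (attained).
- n/(n+11) = 1 - 11/(n+11) -> 1 from below as n -> infinity, and never equals 1.
- So sup = 1 (not attained).
Conclusion: sup(S) = 1, not attained in S.

1


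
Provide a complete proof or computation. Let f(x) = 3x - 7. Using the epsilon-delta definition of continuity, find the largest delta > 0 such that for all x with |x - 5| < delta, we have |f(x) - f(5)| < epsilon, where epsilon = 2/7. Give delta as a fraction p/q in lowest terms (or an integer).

We compute f(5) = 3*(5) - 7 = 8.
|f(x) - f(5)| = |3x - 7 - (8)| = |3(x - 5)| = 3|x - 5|.
We need 3|x - 5| < 2/7, i.e. |x - 5| < 2/7 / 3 = 2/21.
So any delta <= 2/21 works. Conversely, if delta > 2/21, then x = 5 + 2/21 satisfies |x - 5| = 2/21 < delta but |f(x) - f(5)| = 3 * 2/21 = 2/7, which is not < 2/7; so no larger delta works.
Hence the largest such delta is 2/21.

2/21


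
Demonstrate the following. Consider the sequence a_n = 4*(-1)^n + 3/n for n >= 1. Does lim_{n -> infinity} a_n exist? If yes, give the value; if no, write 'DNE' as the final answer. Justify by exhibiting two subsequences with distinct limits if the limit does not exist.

Examine the behaviour of a_n along subsequences.
a_{2k} = 4 + 3/(2k) -> 4. a_{2k+1} = -4 + 3/(2k+1) -> -4.
Since these two subsequential limits are 4 and -4, distinct, the full sequence cannot converge (a convergent sequence has all subsequences tending to the same limit). So lim a_n does not exist.

DNE


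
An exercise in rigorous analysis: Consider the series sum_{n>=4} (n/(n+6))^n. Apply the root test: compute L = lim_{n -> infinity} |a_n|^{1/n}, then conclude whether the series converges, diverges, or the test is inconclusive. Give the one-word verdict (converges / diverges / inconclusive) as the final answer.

Let a_n denote the general term. Form |a_n|^(1/n) and simplify:
|a_n|^(1/n) = n/(n + 6)
Take the limit as n -> infinity: L = 1.
Since L = 1, the root test is inconclusive. (In fact a_n = (n/(n+6))^n -> e^(-6) != 0, so the nth-term test shows divergence; but the root test itself gives no conclusion.)

inconclusive


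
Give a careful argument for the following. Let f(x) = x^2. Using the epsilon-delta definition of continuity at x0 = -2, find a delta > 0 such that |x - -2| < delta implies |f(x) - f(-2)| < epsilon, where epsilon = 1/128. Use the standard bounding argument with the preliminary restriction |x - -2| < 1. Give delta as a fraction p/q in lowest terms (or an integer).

Factor: |x^2 - (-2)^2| = |x - -2| * |x + -2|.
Impose |x - -2| < 1 first. Then |x + -2| = |(x - -2) + 2*(-2)| <= |x - -2| + 2*|-2| < 1 + 4 = 5.
So |x^2 - (-2)^2| < delta * 5.
We need delta * 5 <= 1/128, i.e. delta <= 1/128/5 = 1/640.
Since 1/640 < 1, this is tighter than 1; take delta = 1/640.
So delta = 1/640 works.

1/640


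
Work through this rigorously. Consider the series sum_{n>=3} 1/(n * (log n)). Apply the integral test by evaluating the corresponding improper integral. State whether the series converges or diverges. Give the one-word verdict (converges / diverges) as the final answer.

Let f(x) = 1/(x*log(x)). Then f is positive, continuous, and decreasing on [3, infinity), so the integral test applies.
Compute the improper integral int_{3}^infinity f(x) dx:
  antiderivative F(x) = log(log(x)).
  F(x) = log(log(x)) -> infinity as x -> infinity. The integral diverges, so by the integral test, the series diverges.

diverges


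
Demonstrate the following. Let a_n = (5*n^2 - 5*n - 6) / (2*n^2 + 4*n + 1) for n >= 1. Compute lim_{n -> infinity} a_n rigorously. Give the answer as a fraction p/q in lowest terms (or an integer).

Divide numerator and denominator by n^2, the highest power:
numerator / n^2 = 5 - 5/n - 6/n^2
denominator / n^2 = 2 + 4/n + n^(-2)
As n -> infinity, all terms of the form c/n^k (k >= 1) tend to 0.
So numerator / n^2 -> 5 and denominator / n^2 -> 2.
Therefore lim a_n = 5/2.

5/2


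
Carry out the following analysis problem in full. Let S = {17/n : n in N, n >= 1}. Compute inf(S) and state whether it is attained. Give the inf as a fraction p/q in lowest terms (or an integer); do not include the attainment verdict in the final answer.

Analysis:
- Values: 17, 17/2, 17/3, 17/4, ... strictly decreasing.
- The maximum is 17 (n=1); sup = 17 (attained).
- The set is bounded below by 0; 17/n -> 0 so 0 is the greatest lower bound.
- 0 is not in the set, so inf = 0 is not attained.
Conclusion: inf(S) = 0, not attained in S.

0


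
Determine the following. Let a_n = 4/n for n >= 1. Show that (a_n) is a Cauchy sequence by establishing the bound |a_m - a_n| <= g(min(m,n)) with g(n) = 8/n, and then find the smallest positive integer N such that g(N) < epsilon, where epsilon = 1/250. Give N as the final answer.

For any m, n >= 1, by the triangle inequality:
|a_m - a_n| = |4/m - 4/n| <= 4*1/m + 4*1/n <= 8/min(m,n).
So g(n) = 8/n bounds the Cauchy difference. Since g(n) -> 0, (a_n) is Cauchy.
Now solve g(N) < 1/250: 8/N < 1/250 <=> N > 8 / (1/250) = 2000.
The smallest integer strictly greater than 2000 is N = 2001.
Check: g(2001) = 8/2001 = 8/2001 < 1/250; g(2000) = 1/250 >= 1/250. So N = 2001.

2001


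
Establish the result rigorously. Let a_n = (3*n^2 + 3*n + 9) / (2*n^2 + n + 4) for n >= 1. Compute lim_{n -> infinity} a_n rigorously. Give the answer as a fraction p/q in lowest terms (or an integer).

Divide numerator and denominator by n^2, the highest power:
numerator / n^2 = 3 + 3/n + 9/n^2
denominator / n^2 = 2 + 1/n + 4/n^2
As n -> infinity, all terms of the form c/n^k (k >= 1) tend to 0.
So numerator / n^2 -> 3 and denominator / n^2 -> 2.
Therefore lim a_n = 3/2.

3/2


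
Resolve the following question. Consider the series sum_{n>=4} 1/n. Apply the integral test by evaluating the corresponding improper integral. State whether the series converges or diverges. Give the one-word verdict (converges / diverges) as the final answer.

Let f(x) = 1/x. Then f is positive, continuous, and decreasing on [4, infinity), so the integral test applies.
Compute the improper integral int_{4}^infinity f(x) dx:
  antiderivative F(x) = log(x).
  As x -> infinity, log(x) -> infinity.
  So int = infinity - log(4) = infinity. By the integral test, the series diverges.

diverges


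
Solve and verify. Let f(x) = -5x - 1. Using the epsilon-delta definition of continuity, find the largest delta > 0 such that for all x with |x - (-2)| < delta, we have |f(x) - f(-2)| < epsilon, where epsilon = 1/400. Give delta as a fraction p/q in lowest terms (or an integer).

We compute f(-2) = -5*(-2) - 1 = 9.
|f(x) - f(-2)| = |-5x - 1 - (9)| = |-5(x - (-2))| = 5|x - (-2)|.
We need 5|x - (-2)| < 1/400, i.e. |x - (-2)| < 1/400 / 5 = 1/2000.
So any delta <= 1/2000 works. Conversely, if delta > 1/2000, then x = -2 + 1/2000 satisfies |x - (-2)| = 1/2000 < delta but |f(x) - f(-2)| = 5 * 1/2000 = 1/400, which is not < 1/400; so no larger delta works.
Hence the largest such delta is 1/2000.

1/2000


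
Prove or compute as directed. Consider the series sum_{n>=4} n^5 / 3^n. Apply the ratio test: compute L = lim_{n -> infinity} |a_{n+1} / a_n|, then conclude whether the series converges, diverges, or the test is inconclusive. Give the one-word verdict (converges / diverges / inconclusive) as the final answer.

Let a_n denote the general term. Form the ratio a_{n+1}/a_n and simplify:
a_{n+1}/a_n = (n + 1)^5/(3*n^5)
Take the limit as n -> infinity: L = 1/3.
Since L = 1/3 < 1, the ratio test implies the series converges.

converges


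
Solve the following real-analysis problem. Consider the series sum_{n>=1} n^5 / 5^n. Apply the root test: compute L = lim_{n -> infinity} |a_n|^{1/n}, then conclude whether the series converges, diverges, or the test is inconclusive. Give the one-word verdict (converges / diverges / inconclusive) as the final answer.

Let a_n denote the general term. Form |a_n|^(1/n) and simplify:
|a_n|^(1/n) = n^(5/n)/5
Take the limit as n -> infinity: L = 1/5.
Since L = 1/5 < 1, the root test implies convergence.

converges


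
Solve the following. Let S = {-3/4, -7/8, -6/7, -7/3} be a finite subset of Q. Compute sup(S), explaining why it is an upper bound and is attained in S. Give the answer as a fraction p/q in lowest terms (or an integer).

S is finite, so sup(S) = max(S).
Sorted decreasing:
-3/4, -6/7, -7/8, -7/3
The extremum is -3/4.
For every x in S, x <= -3/4. And -3/4 is in S, so it is attained.
Therefore sup(S) = -3/4.

-3/4


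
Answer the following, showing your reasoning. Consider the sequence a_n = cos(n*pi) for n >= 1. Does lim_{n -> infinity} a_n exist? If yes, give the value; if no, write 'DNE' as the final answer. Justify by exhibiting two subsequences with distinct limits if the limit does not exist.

Examine the behaviour of a_n along subsequences.
cos(n*pi) = (-1)^n, so a_n = (-1)^n. a_{2k} = 1 -> 1. a_{2k+1} = -1 -> -1.
Since these two subsequential limits are 1 and -1, distinct, the full sequence cannot converge (a convergent sequence has all subsequences tending to the same limit). So lim a_n does not exist.

DNE


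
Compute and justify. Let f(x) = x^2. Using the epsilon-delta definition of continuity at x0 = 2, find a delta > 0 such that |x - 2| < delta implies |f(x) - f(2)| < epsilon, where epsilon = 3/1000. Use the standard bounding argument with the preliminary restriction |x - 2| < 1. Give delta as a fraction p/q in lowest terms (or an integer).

Factor: |x^2 - (2)^2| = |x - 2| * |x + 2|.
Impose |x - 2| < 1 first. Then |x + 2| = |(x - 2) + 2*(2)| <= |x - 2| + 2*|2| < 1 + 4 = 5.
So |x^2 - (2)^2| < delta * 5.
We need delta * 5 <= 3/1000, i.e. delta <= 3/1000/5 = 3/5000.
Since 3/5000 < 1, this is tighter than 1; take delta = 3/5000.
So delta = 3/5000 works.

3/5000


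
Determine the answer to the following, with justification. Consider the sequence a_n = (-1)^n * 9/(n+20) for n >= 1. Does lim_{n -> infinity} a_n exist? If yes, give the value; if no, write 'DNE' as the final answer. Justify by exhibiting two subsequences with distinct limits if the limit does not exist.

Examine the behaviour of a_n along subsequences.
Even-n subsequence a_{2k} = 9/(2k+20) -> 0. Odd-n subsequence a_{2k+1} = -9/(2k+21) -> 0. Both tend to 0, which suggests the limit is 0; verify directly.
|a_n - 0| = 9/(n+20) < 9/n for every n >= 1.
Given epsilon > 0, choose a positive integer N > 9/epsilon. Then for all n >= N, |a_n| < 9/n <= 9/N < epsilon.
So by the definition of the limit, lim a_n exists and equals 0.

0


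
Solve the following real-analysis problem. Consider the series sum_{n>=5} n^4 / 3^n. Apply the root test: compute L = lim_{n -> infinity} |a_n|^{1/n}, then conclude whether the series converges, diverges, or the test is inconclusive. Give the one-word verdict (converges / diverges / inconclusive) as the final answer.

Let a_n denote the general term. Form |a_n|^(1/n) and simplify:
|a_n|^(1/n) = n^(4/n)/3
Take the limit as n -> infinity: L = 1/3.
Since L = 1/3 < 1, the root test implies convergence.

converges


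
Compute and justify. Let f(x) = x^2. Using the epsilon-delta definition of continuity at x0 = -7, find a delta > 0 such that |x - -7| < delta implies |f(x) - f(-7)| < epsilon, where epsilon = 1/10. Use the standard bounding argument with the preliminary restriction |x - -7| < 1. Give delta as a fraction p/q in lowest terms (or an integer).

Factor: |x^2 - (-7)^2| = |x - -7| * |x + -7|.
Impose |x - -7| < 1 first. Then |x + -7| = |(x - -7) + 2*(-7)| <= |x - -7| + 2*|-7| < 1 + 14 = 15.
So |x^2 - (-7)^2| < delta * 15.
We need delta * 15 <= 1/10, i.e. delta <= 1/10/15 = 1/150.
Since 1/150 < 1, this is tighter than 1; take delta = 1/150.
So delta = 1/150 works.

1/150


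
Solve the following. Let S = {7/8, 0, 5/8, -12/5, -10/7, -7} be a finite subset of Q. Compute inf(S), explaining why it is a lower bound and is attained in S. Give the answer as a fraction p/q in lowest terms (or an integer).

S is finite, so inf(S) = min(S).
Sorted increasing:
-7, -12/5, -10/7, 0, 5/8, 7/8
The extremum is -7.
For every x in S, x >= -7. And -7 is in S, so it is attained.
Therefore inf(S) = -7.

-7


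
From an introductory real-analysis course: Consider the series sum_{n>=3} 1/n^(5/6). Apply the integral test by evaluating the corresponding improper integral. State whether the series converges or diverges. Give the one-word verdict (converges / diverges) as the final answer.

Let f(x) = x^(-5/6). Then f is positive, continuous, and decreasing on [3, infinity), so the integral test applies.
Compute the improper integral int_{3}^infinity f(x) dx:
  antiderivative F(x) = 6*x^(1/6).
  As x -> infinity, F(x) -> infinity (since p = 5/6 < 1).
  So the integral diverges. By the integral test, the series diverges.

diverges


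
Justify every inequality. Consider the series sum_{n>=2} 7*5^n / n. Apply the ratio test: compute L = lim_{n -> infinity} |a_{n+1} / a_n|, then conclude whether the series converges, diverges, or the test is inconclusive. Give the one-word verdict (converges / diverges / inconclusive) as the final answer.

Let a_n denote the general term. Form the ratio a_{n+1}/a_n and simplify:
a_{n+1}/a_n = 5*n/(n + 1)
Take the limit as n -> infinity: L = 5.
Since L = 5 > 1 (or L = infinity), the ratio test implies the series diverges.

diverges


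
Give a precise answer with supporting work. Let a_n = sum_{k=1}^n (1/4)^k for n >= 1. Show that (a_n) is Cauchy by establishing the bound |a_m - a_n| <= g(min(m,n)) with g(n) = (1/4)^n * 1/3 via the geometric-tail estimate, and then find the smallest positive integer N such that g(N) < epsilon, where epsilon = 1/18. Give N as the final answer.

For m > n >= 1: |a_m - a_n| = sum_{k=n+1}^m (1/4)^k < sum_{k=n+1}^infinity (1/4)^k = (1/4)^(n+1) / (1 - 1/4) = (1/4)^n * (1/4) * (4/3) = (1/4)^n * 1/3.
So g(n) = (1/4)^n / 3. Since g(n) -> 0, (a_n) is Cauchy.
Now solve g(N) < 1/18: (1/4)^N / 3 < 1/18 <=> 4^N > 1 / (3 * 1/18) = 6.
Check powers of 4: 4^1 = 4 <= 6, 4^2 = 16 > 6.
So the smallest such N is 2. Check: g(2) = 1/(3 * 16) = 1/48 < 1/18.

2


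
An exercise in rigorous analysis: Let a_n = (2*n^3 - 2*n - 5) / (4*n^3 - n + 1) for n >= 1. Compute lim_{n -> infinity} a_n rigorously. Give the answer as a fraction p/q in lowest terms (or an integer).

Divide numerator and denominator by n^3, the highest power:
numerator / n^3 = 2 - 2/n^2 - 5/n^3
denominator / n^3 = 4 - 1/n^2 + n^(-3)
As n -> infinity, all terms of the form c/n^k (k >= 1) tend to 0.
So numerator / n^3 -> 2 and denominator / n^3 -> 4.
Therefore lim a_n = 1/2.

1/2


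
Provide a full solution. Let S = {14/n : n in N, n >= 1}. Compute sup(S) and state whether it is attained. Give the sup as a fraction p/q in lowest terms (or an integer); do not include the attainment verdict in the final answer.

Analysis:
- Values: 14, 7, 14/3, 7/2, ... strictly decreasing.
- The maximum is 14 (n=1); sup = 14 (attained).
- The set is bounded below by 0; 14/n -> 0 so 0 is the greatest lower bound.
- 0 is not in the set, so inf = 0 is not attained.
Conclusion: sup(S) = 14, attained in S.

14
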